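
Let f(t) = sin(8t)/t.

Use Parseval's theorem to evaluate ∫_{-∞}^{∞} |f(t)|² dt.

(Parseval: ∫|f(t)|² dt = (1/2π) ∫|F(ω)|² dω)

∫|f(t)|² dt = 8 \pi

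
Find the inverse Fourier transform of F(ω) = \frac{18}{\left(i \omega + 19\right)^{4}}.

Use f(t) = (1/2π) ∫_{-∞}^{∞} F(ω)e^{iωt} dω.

f(t) = 3 t^{3} e^{- 19 t} u\left(t\right)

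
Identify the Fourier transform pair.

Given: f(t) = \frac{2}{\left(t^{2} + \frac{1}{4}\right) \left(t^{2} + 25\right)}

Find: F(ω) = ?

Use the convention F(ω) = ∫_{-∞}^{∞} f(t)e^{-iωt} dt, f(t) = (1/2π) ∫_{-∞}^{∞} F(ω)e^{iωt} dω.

F(ω) = - \frac{8 \pi e^{- 5 \left|{\omega}\right|}}{495} + \frac{16 \pi e^{- \frac{\left|{\omega}\right|}{2}}}{99}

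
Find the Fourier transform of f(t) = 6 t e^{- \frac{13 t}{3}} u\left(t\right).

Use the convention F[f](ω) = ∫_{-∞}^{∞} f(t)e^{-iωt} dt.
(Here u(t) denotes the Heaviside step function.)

F(ω) = \frac{54}{\left(3 i \omega + 13\right)^{2}}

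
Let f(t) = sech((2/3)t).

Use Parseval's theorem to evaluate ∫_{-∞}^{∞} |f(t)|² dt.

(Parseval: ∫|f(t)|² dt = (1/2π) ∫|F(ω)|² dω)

∫|f(t)|² dt = 3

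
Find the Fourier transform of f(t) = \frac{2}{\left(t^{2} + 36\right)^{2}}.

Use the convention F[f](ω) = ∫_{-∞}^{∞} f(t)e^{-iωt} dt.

F(ω) = \frac{\pi \left(6 \left|{\omega}\right| + 1\right) e^{- 6 \left|{\omega}\right|}}{216}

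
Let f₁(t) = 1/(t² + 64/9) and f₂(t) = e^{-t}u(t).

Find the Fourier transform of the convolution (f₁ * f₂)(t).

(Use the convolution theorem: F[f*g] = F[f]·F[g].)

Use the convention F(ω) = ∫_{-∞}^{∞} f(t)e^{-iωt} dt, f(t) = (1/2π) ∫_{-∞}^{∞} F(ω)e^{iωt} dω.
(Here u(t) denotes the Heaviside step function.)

F[f₁*f₂](ω) = \frac{3 \pi e^{- \frac{8 \left|{\omega}\right|}{3}}}{8 \left(i \omega + 1\right)}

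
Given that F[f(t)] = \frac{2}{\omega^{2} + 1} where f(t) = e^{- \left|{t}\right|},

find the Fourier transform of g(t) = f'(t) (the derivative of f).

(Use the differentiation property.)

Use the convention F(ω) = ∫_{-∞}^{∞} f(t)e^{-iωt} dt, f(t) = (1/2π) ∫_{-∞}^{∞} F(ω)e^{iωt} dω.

F[g](ω) = \frac{2 i \omega}{\omega^{2} + 1}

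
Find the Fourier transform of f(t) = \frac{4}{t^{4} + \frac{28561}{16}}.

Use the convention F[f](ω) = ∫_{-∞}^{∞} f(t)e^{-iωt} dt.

F(ω) = \frac{32 \pi e^{- \frac{13 \sqrt{2} \left|{\omega}\right|}{4}} \sin{\left(\frac{13 \sqrt{2} \left|{\omega}\right|}{4} + \frac{\pi}{4} \right)}}{2197}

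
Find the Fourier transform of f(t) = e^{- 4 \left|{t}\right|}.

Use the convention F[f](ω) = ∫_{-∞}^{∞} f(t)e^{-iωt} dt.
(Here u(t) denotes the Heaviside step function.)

F(ω) = \frac{8}{\omega^{2} + 16}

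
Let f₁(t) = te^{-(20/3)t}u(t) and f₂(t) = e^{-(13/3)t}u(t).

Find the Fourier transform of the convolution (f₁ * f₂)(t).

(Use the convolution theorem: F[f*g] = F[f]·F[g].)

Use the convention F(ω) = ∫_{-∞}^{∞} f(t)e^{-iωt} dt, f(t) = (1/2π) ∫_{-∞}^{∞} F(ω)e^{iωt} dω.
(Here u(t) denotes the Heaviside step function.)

F[f₁*f₂](ω) = \frac{27}{\left(3 i \omega + 13\right) \left(3 i \omega + 20\right)^{2}}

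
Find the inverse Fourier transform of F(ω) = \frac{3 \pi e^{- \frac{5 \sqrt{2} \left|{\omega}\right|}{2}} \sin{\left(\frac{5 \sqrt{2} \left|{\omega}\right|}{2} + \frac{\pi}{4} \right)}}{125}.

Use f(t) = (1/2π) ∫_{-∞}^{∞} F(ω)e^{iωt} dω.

f(t) = \frac{3}{t^{4} + 625}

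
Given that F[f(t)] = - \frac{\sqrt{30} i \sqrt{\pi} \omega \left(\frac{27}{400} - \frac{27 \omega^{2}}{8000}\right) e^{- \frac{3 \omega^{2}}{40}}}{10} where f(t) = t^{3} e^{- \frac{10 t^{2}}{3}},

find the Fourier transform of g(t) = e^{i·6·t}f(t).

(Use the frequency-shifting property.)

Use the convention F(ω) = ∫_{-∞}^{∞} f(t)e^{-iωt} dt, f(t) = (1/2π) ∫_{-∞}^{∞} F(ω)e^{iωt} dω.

F[g](ω) = \frac{27 \sqrt{30} i \sqrt{\pi} \left(\omega - 6\right) \left(\left(\omega - 6\right)^{2} - 20\right) e^{- \frac{3 \left(\omega - 6\right)^{2}}{40}}}{80000}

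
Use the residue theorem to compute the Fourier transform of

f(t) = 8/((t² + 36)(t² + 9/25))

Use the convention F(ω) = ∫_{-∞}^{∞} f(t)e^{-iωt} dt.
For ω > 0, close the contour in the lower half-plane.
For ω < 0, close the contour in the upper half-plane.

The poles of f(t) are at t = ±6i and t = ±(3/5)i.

Let g(z) = f(z)e^{-iωz}; for large |z| the factor e^{-iωz} decays in the lower half-plane when ω > 0 and in the upper half-plane when ω < 0.

Case ω > 0 (lower half-plane, clockwise contour ⇒ F(ω) = -2πi·ΣRes):
  Res_{z = - 6 i} g(z) = - \frac{50 i e^{- 6 \omega}}{2673}
  Res_{z = - \frac{3 i}{5}} g(z) = \frac{500 i e^{- \frac{3 \omega}{5}}}{2673}
  F(ω) = -2πi·ΣRes = - \frac{100 \pi e^{- 6 \omega}}{2673} + \frac{1000 \pi e^{- \frac{3 \omega}{5}}}{2673}

Case ω < 0 (upper half-plane, counterclockwise contour ⇒ F(ω) = +2πi·ΣRes):
  Res_{z = 6 i} g(z) = \frac{50 i e^{6 \omega}}{2673}
  Res_{z = \frac{3 i}{5}} g(z) = - \frac{500 i e^{\frac{3 \omega}{5}}}{2673}
  F(ω) = 2πi·ΣRes = \frac{100 \pi \left(10 e^{\frac{3 \omega}{5}} - e^{6 \omega}\right)}{2673}

Both cases combine into a single formula in |ω|:

F(ω) = - \frac{100 \pi e^{- 6 \left|{\omega}\right|}}{2673} + \frac{1000 \pi e^{- \frac{3 \left|{\omega}\right|}{5}}}{2673}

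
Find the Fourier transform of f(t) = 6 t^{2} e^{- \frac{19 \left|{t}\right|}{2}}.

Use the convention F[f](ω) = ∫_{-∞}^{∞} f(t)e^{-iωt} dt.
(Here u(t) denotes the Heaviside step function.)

F(ω) = \frac{3648 \left(361 - 12 \omega^{2}\right)}{\left(4 \omega^{2} + 361\right)^{3}}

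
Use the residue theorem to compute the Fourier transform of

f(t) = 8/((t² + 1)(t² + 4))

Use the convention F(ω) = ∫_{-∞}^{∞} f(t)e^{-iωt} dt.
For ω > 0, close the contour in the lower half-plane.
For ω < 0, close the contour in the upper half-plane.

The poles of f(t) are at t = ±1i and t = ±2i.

Let g(z) = f(z)e^{-iωz}; for large |z| the factor e^{-iωz} decays in the lower half-plane when ω > 0 and in the upper half-plane when ω < 0.

Case ω > 0 (lower half-plane, clockwise contour ⇒ F(ω) = -2πi·ΣRes):
  Res_{z = - i} g(z) = \frac{4 i e^{- \omega}}{3}
  Res_{z = - 2 i} g(z) = - \frac{2 i e^{- 2 \omega}}{3}
  F(ω) = -2πi·ΣRes = \frac{4 \pi \left(2 e^{\omega} - 1\right) e^{- 2 \omega}}{3}

Case ω < 0 (upper half-plane, counterclockwise contour ⇒ F(ω) = +2πi·ΣRes):
  Res_{z = i} g(z) = - \frac{4 i e^{\omega}}{3}
  Res_{z = 2 i} g(z) = \frac{2 i e^{2 \omega}}{3}
  F(ω) = 2πi·ΣRes = \frac{4 \pi \left(2 - e^{\omega}\right) e^{\omega}}{3}

Both cases combine into a single formula in |ω|:

F(ω) = \frac{4 \pi \left(2 e^{\left|{\omega}\right|} - 1\right) e^{- 2 \left|{\omega}\right|}}{3}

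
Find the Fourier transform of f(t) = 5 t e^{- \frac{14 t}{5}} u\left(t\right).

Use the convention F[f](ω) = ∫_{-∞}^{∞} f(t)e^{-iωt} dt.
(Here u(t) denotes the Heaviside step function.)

F(ω) = \frac{125}{\left(5 i \omega + 14\right)^{2}}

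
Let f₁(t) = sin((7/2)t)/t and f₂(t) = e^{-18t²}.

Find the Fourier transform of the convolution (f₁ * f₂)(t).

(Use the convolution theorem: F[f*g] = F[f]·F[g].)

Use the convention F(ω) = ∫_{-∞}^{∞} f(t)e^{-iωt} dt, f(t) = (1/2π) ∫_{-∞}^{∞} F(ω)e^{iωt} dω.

F[f₁*f₂](ω) = \begin{cases} \frac{\sqrt{2} \pi^{\frac{3}{2}} e^{- \frac{\omega^{2}}{72}}}{6} & \text{for}\: \omega > - \frac{7}{2} \wedge \omega < \frac{7}{2} \\0 & \text{otherwise} \end{cases}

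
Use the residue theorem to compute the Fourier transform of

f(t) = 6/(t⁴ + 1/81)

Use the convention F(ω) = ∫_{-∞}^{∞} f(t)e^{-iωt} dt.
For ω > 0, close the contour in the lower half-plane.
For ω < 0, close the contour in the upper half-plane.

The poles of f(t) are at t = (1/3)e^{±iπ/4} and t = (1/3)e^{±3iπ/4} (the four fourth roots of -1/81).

Let g(z) = f(z)e^{-iωz}; for large |z| the factor e^{-iωz} decays in the lower half-plane when ω > 0 and in the upper half-plane when ω < 0.

Case ω > 0 (lower half-plane, clockwise contour ⇒ F(ω) = -2πi·ΣRes):
  Res_{z = - \frac{\sqrt{2}}{6} - \frac{\sqrt{2} i}{6}} g(z) = \frac{81 \sqrt{2} i \left(1 - i\right) e^{\frac{\sqrt{2} \omega \left(-1 + i\right)}{6}}}{4}
  Res_{z = \frac{\sqrt{2}}{6} - \frac{\sqrt{2} i}{6}} g(z) = \frac{81 \sqrt{2} i \left(1 + i\right) e^{- \frac{\sqrt{2} \omega \left(1 + i\right)}{6}}}{4}
  F(ω) = -2πi·ΣRes = \frac{81 \sqrt{2} \pi \left(1 - i\right) \left(e^{\frac{\sqrt{2} i \omega}{3}} + i\right) e^{- \frac{\sqrt{2} \omega \left(1 + i\right)}{6}}}{2} = 162 \pi e^{- \frac{\sqrt{2} \omega}{6}} \sin{\left(\frac{\sqrt{2} \omega}{6} + \frac{\pi}{4} \right)}

Case ω < 0 (upper half-plane, counterclockwise contour ⇒ F(ω) = +2πi·ΣRes):
  Res_{z = \frac{\sqrt{2}}{6} + \frac{\sqrt{2} i}{6}} g(z) = \frac{81 \sqrt{2} i \left(-1 + i\right) e^{\frac{\sqrt{2} \omega \left(1 - i\right)}{6}}}{4}
  Res_{z = - \frac{\sqrt{2}}{6} + \frac{\sqrt{2} i}{6}} g(z) = \frac{81 \sqrt{2} \left(1 - i\right) e^{\frac{\sqrt{2} \omega \left(1 + i\right)}{6}}}{4}
  F(ω) = 2πi·ΣRes = - \frac{81 \sqrt{2} i \pi \left(i \left(1 - i\right) e^{\frac{\sqrt{2} \omega \left(1 - i\right)}{6}} - \left(1 - i\right) e^{\frac{\sqrt{2} \omega \left(1 + i\right)}{6}}\right)}{2} = 162 \pi e^{\frac{\sqrt{2} \omega}{6}} \cos{\left(\frac{\sqrt{2} \omega}{6} + \frac{\pi}{4} \right)}

Both cases combine into a single formula in |ω|:

F(ω) = 162 \pi e^{- \frac{\sqrt{2} \left|{\omega}\right|}{6}} \sin{\left(\frac{\sqrt{2} \left|{\omega}\right|}{6} + \frac{\pi}{4} \right)}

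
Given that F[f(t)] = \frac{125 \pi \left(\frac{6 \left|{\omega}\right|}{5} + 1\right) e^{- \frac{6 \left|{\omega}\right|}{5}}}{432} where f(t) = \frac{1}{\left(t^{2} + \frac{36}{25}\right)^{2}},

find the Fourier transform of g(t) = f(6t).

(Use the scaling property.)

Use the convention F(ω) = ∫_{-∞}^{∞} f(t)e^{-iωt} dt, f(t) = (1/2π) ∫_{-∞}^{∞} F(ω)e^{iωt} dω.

F[g](ω) = \frac{25 \pi \left(\left|{\omega}\right| + 5\right) e^{- \frac{\left|{\omega}\right|}{5}}}{2592}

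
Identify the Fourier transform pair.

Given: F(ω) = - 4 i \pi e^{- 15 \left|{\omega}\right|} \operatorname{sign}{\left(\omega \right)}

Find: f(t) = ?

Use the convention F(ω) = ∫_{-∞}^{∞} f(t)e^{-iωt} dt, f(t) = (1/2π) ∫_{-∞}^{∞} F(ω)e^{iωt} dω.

f(t) = \frac{4 t}{t^{2} + 225}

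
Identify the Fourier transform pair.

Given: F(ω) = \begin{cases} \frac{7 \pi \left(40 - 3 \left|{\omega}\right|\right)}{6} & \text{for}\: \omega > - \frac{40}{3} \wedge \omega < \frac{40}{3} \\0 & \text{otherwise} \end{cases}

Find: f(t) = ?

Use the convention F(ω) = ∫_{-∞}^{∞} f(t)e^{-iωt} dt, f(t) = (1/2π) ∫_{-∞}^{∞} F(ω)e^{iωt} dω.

f(t) = \frac{7 \sin^{2}{\left(\frac{20 t}{3} \right)}}{t^{2}}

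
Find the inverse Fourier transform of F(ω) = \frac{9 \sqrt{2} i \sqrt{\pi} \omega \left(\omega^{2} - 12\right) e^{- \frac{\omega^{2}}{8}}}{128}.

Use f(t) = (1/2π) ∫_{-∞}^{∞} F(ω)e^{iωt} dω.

f(t) = 9 t^{3} e^{- 2 t^{2}}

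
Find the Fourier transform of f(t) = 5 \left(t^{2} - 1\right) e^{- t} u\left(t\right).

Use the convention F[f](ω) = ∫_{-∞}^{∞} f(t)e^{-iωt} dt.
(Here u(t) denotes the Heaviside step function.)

F(ω) = \frac{5 \left(2 i \omega - \left(i \omega + 1\right)^{3} + 2\right)}{\left(i \omega + 1\right)^{4}}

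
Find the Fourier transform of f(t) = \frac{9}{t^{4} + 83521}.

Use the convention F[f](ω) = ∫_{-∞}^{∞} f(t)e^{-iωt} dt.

F(ω) = \frac{9 \pi e^{- \frac{17 \sqrt{2} \left|{\omega}\right|}{2}} \sin{\left(\frac{17 \sqrt{2} \left|{\omega}\right|}{2} + \frac{\pi}{4} \right)}}{4913}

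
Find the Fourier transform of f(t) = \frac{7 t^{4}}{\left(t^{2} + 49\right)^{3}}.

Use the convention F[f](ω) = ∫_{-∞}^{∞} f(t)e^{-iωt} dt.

F(ω) = \frac{\pi \left(49 \omega^{2} - 35 \left|{\omega}\right| + 3\right) e^{- 7 \left|{\omega}\right|}}{8}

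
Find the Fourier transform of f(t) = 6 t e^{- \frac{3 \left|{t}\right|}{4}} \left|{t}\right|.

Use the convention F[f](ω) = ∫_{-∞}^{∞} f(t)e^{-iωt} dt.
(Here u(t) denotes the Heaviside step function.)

F(ω) = \frac{6144 i \omega \left(16 \omega^{2} - 27\right)}{\left(16 \omega^{2} + 9\right)^{3}}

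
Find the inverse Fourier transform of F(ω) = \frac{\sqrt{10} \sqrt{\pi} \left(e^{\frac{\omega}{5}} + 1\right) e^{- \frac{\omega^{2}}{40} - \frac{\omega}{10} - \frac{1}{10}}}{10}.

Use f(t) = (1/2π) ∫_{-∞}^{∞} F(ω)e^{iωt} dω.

f(t) = 2 e^{- 10 t^{2}} \cos{\left(2 t \right)}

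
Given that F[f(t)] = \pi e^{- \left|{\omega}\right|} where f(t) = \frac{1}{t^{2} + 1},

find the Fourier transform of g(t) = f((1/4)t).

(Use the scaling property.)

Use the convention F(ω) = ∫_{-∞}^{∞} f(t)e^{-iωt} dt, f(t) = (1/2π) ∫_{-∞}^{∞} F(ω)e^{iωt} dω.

F[g](ω) = 4 \pi e^{- 4 \left|{\omega}\right|}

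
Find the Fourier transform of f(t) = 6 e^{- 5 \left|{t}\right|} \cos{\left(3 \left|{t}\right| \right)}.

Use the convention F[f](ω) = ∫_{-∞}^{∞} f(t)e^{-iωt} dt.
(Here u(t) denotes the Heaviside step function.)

F(ω) = \frac{60 \left(\omega^{2} + 34\right)}{\omega^{4} + 32 \omega^{2} + 1156}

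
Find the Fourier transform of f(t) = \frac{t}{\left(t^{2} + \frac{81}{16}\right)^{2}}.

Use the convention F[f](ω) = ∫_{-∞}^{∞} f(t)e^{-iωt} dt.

F(ω) = - \frac{2 i \pi \omega e^{- \frac{9 \left|{\omega}\right|}{4}}}{9}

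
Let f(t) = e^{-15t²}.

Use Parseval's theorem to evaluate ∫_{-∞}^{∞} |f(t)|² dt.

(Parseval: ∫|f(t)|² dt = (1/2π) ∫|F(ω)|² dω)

∫|f(t)|² dt = \frac{\sqrt{30} \sqrt{\pi}}{30}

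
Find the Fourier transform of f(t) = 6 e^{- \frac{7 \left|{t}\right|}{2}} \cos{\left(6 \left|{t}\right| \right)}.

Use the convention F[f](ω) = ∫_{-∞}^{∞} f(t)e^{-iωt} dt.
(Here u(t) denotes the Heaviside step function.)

F(ω) = \frac{168 \left(4 \omega^{2} + 193\right)}{16 \omega^{4} - 760 \omega^{2} + 37249}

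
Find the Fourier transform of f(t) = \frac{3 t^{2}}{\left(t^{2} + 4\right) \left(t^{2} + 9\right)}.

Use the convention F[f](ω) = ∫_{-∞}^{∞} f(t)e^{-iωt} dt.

F(ω) = \frac{3 \pi \left(3 - 2 e^{\left|{\omega}\right|}\right) e^{- 3 \left|{\omega}\right|}}{5}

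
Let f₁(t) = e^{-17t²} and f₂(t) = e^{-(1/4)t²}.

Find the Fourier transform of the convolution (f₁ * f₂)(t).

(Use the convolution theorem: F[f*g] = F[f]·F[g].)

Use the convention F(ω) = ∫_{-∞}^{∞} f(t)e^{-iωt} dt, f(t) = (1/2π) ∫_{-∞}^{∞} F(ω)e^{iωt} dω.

F[f₁*f₂](ω) = \frac{2 \sqrt{17} \pi e^{- \frac{69 \omega^{2}}{68}}}{17}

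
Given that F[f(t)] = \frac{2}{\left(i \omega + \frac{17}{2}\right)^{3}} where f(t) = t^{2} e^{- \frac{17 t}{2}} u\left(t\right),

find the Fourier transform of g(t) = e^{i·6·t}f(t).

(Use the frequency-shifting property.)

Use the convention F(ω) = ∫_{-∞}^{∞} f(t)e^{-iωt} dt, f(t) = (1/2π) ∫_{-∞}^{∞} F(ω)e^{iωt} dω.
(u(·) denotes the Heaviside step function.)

F[g](ω) = \frac{16}{\left(2 i \left(\omega - 6\right) + 17\right)^{3}}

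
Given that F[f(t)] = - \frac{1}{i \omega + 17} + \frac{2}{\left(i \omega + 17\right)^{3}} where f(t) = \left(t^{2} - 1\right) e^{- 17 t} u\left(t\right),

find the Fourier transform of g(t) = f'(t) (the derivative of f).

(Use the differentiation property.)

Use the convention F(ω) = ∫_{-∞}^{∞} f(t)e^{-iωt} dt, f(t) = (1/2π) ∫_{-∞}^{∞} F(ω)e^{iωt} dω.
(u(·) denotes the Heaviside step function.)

F[g](ω) = \frac{i \omega \left(2 i \omega - \left(i \omega + 17\right)^{3} + 34\right)}{\left(i \omega + 17\right)^{4}}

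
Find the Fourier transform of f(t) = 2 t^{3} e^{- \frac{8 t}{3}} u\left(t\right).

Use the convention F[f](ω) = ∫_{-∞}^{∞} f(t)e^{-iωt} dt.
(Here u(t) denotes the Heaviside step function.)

F(ω) = \frac{972}{\left(3 i \omega + 8\right)^{4}}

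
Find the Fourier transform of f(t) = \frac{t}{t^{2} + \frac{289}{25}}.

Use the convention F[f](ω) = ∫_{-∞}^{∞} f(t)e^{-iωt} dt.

F(ω) = - i \pi e^{- \frac{17 \left|{\omega}\right|}{5}} \operatorname{sign}{\left(\omega \right)}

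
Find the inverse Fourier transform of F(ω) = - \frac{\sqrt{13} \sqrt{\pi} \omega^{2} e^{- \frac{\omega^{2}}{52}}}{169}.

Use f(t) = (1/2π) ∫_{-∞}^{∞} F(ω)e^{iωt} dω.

f(t) = \left(52 t^{2} - 2\right) e^{- 13 t^{2}}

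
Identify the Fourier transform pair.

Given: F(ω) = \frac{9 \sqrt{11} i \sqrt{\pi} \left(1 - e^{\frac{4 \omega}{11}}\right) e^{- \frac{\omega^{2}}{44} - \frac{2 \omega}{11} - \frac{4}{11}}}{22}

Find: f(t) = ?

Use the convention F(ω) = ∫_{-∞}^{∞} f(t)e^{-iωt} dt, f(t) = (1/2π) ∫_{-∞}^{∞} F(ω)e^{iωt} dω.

f(t) = 9 e^{- 11 t^{2}} \sin{\left(4 t \right)}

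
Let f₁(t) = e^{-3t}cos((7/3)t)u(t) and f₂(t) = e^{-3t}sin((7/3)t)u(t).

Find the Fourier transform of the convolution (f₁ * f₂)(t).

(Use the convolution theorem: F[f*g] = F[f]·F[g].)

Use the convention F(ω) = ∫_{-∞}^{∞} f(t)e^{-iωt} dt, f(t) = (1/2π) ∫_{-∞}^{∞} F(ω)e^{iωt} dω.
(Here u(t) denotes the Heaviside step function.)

F[f₁*f₂](ω) = \frac{189 \left(i \omega + 3\right)}{\left(9 \left(i \omega + 3\right)^{2} + 49\right)^{2}}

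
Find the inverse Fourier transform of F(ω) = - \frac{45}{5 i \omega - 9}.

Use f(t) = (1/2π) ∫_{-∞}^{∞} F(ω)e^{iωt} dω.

f(t) = 9 e^{\frac{9 t}{5}} u\left(- t\right)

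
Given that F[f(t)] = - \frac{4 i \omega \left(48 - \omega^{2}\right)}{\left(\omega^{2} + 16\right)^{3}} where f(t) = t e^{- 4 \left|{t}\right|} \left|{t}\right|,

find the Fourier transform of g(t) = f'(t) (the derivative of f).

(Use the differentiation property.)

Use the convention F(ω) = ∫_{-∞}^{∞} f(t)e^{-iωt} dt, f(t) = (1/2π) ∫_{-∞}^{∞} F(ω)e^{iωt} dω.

F[g](ω) = \frac{4 \omega^{2} \left(48 - \omega^{2}\right)}{\left(\omega^{2} + 16\right)^{3}}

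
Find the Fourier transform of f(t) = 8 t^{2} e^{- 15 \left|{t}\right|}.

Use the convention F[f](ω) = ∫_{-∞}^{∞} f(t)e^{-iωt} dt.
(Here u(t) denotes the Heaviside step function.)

F(ω) = \frac{1440 \left(75 - \omega^{2}\right)}{\left(\omega^{2} + 225\right)^{3}}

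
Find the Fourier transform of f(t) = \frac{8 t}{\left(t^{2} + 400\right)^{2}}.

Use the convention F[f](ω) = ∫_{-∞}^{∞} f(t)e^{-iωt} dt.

F(ω) = - \frac{i \pi \omega e^{- 20 \left|{\omega}\right|}}{5}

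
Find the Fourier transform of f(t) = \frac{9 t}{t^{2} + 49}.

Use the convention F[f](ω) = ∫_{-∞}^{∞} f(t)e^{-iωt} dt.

F(ω) = - 9 i \pi e^{- 7 \left|{\omega}\right|} \operatorname{sign}{\left(\omega \right)}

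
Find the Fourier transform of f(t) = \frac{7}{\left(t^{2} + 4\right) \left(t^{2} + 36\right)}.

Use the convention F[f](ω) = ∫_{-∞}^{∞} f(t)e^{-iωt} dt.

F(ω) = \frac{7 \pi \left(3 e^{4 \left|{\omega}\right|} - 1\right) e^{- 6 \left|{\omega}\right|}}{192}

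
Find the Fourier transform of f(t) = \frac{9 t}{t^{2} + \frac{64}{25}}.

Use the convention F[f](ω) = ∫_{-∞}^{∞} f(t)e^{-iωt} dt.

F(ω) = - 9 i \pi e^{- \frac{8 \left|{\omega}\right|}{5}} \operatorname{sign}{\left(\omega \right)}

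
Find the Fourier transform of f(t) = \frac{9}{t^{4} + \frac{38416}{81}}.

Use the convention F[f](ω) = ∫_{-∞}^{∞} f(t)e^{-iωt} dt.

F(ω) = \frac{243 \pi e^{- \frac{7 \sqrt{2} \left|{\omega}\right|}{3}} \sin{\left(\frac{7 \sqrt{2} \left|{\omega}\right|}{3} + \frac{\pi}{4} \right)}}{2744}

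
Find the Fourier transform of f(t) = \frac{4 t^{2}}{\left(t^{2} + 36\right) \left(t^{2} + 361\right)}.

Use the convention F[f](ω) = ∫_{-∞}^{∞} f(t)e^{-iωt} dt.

F(ω) = \frac{4 \pi \left(19 - 6 e^{13 \left|{\omega}\right|}\right) e^{- 19 \left|{\omega}\right|}}{325}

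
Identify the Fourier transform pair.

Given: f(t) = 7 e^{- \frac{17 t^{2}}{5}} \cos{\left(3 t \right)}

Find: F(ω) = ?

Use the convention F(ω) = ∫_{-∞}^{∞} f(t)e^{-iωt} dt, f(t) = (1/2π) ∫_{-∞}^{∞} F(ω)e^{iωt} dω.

F(ω) = \frac{7 \sqrt{85} \sqrt{\pi} \left(e^{\frac{15 \omega}{17}} + 1\right) e^{- \frac{5 \omega^{2}}{68} - \frac{15 \omega}{34} - \frac{45}{68}}}{34}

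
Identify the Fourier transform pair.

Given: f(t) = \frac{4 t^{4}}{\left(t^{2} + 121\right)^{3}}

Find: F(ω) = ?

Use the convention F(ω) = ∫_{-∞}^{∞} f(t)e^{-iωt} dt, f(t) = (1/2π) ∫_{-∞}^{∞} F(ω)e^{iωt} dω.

F(ω) = \frac{\pi \left(121 \omega^{2} - 55 \left|{\omega}\right| + 3\right) e^{- 11 \left|{\omega}\right|}}{22}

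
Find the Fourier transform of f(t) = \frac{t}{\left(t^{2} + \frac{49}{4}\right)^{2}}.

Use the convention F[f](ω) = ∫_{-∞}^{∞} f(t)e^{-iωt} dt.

F(ω) = - \frac{i \pi \omega e^{- \frac{7 \left|{\omega}\right|}{2}}}{7}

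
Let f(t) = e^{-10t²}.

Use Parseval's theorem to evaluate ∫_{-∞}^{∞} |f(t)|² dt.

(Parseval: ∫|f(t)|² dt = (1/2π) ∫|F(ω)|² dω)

∫|f(t)|² dt = \frac{\sqrt{5} \sqrt{\pi}}{10}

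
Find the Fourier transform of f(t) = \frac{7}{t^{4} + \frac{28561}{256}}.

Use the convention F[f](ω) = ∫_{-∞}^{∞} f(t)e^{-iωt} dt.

F(ω) = \frac{448 \pi e^{- \frac{13 \sqrt{2} \left|{\omega}\right|}{8}} \sin{\left(\frac{13 \sqrt{2} \left|{\omega}\right|}{8} + \frac{\pi}{4} \right)}}{2197}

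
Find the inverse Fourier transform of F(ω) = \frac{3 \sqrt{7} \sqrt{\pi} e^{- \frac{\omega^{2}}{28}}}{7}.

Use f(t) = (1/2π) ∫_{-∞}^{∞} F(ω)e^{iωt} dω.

f(t) = 3 e^{- 7 t^{2}}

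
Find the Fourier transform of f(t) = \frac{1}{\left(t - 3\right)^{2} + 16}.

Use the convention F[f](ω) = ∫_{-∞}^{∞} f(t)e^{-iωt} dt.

F(ω) = \frac{\pi e^{- 3 i \omega - 4 \left|{\omega}\right|}}{4}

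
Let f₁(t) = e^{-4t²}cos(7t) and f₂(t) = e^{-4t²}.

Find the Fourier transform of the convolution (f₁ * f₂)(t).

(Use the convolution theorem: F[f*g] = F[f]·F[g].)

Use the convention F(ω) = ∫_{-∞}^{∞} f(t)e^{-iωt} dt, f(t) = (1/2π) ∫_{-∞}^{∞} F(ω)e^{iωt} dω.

F[f₁*f₂](ω) = \frac{\pi \left(e^{\frac{7 \omega}{4}} + 1\right) e^{- \frac{\omega^{2}}{8} - \frac{7 \omega}{8} - \frac{49}{16}}}{8}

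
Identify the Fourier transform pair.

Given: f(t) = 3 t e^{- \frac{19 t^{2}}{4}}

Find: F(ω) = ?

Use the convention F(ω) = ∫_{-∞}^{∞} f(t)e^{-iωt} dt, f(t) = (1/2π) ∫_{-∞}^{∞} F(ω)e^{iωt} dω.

F(ω) = - \frac{12 \sqrt{19} i \sqrt{\pi} \omega e^{- \frac{\omega^{2}}{19}}}{361}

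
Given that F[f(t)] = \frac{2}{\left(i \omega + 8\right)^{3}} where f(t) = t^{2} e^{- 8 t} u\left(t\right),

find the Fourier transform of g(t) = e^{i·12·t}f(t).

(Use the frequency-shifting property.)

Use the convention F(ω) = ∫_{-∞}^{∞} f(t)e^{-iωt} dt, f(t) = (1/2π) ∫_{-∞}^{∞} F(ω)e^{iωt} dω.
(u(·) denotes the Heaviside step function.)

F[g](ω) = \frac{2}{\left(i \left(\omega - 12\right) + 8\right)^{3}}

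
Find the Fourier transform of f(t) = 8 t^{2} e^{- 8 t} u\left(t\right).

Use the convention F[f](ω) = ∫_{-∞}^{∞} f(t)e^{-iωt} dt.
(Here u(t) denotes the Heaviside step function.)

F(ω) = \frac{16}{\left(i \omega + 8\right)^{3}}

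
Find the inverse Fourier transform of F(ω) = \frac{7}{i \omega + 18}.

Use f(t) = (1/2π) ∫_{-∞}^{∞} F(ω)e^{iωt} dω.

f(t) = 7 e^{- 18 t} u\left(t\right)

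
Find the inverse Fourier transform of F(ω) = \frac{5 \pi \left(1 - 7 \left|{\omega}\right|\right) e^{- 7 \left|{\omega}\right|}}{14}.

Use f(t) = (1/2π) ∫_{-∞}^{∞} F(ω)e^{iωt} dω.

f(t) = \frac{5 t^{2}}{\left(t^{2} + 49\right)^{2}}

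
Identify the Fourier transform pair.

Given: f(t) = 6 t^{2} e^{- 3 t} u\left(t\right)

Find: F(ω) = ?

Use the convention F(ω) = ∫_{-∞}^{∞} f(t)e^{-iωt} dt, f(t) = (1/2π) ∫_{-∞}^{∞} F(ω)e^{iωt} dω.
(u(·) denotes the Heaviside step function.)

F(ω) = \frac{12}{\left(i \omega + 3\right)^{3}}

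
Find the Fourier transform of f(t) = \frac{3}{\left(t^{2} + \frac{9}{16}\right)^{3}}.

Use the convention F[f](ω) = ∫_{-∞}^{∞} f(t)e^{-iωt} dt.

F(ω) = \frac{8 \pi \left(3 \omega^{2} + 12 \left|{\omega}\right| + 16\right) e^{- \frac{3 \left|{\omega}\right|}{4}}}{27}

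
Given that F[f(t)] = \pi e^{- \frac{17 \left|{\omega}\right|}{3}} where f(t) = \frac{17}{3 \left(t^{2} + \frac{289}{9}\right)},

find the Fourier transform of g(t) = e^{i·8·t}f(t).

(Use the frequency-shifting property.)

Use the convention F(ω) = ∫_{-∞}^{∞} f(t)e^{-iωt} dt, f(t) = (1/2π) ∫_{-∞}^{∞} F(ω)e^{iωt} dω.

F[g](ω) = \pi e^{- \frac{17 \left|{\omega - 8}\right|}{3}}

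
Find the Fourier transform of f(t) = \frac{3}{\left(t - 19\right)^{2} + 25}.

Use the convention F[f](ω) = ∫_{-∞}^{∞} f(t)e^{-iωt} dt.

F(ω) = \frac{3 \pi e^{- 19 i \omega - 5 \left|{\omega}\right|}}{5}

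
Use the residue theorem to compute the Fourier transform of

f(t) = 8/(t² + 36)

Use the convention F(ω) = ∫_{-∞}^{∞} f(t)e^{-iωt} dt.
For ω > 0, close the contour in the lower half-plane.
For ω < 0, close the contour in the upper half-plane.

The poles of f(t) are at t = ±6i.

Let g(z) = f(z)e^{-iωz}; for large |z| the factor e^{-iωz} decays in the lower half-plane when ω > 0 and in the upper half-plane when ω < 0.

Case ω > 0 (lower half-plane, clockwise contour ⇒ F(ω) = -2πi·ΣRes):
  Res_{z = - 6 i} g(z) = \frac{2 i e^{- 6 \omega}}{3}
  F(ω) = -2πi·ΣRes = \frac{4 \pi e^{- 6 \omega}}{3}

Case ω < 0 (upper half-plane, counterclockwise contour ⇒ F(ω) = +2πi·ΣRes):
  Res_{z = 6 i} g(z) = - \frac{2 i e^{6 \omega}}{3}
  F(ω) = 2πi·ΣRes = \frac{4 \pi e^{6 \omega}}{3}

Both cases combine into a single formula in |ω|:

F(ω) = \frac{4 \pi e^{- 6 \left|{\omega}\right|}}{3}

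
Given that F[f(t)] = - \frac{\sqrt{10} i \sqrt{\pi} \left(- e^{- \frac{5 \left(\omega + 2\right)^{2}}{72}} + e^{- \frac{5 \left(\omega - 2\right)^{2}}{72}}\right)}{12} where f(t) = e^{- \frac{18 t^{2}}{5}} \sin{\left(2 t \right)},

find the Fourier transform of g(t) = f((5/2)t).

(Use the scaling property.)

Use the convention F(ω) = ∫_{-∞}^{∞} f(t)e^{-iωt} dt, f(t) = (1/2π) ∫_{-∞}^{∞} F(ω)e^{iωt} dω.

F[g](ω) = \frac{\sqrt{10} i \sqrt{\pi} \left(1 - e^{\frac{2 \omega}{9}}\right) e^{- \frac{\omega^{2}}{90} - \frac{\omega}{9} - \frac{5}{18}}}{30}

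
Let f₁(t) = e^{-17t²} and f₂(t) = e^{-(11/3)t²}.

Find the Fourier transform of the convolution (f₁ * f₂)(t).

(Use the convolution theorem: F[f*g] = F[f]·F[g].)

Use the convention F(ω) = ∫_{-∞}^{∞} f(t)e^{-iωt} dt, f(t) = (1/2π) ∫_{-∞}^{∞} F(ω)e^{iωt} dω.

F[f₁*f₂](ω) = \frac{\sqrt{561} \pi e^{- \frac{31 \omega^{2}}{374}}}{187}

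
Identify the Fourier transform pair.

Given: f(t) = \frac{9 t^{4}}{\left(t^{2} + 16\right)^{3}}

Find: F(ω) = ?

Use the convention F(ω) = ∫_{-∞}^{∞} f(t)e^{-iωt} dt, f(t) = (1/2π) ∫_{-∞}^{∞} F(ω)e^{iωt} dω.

F(ω) = \frac{9 \pi \left(16 \omega^{2} - 20 \left|{\omega}\right| + 3\right) e^{- 4 \left|{\omega}\right|}}{32}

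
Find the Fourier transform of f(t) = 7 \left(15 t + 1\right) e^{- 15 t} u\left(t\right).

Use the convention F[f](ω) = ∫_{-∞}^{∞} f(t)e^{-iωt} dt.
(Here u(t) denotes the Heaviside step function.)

F(ω) = \frac{7 \left(- i \omega - 30\right)}{\omega^{2} - 30 i \omega - 225}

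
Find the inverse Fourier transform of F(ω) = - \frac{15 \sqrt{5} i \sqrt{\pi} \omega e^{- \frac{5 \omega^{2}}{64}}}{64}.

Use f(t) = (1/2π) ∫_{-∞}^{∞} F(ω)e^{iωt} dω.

f(t) = 6 t e^{- \frac{16 t^{2}}{5}}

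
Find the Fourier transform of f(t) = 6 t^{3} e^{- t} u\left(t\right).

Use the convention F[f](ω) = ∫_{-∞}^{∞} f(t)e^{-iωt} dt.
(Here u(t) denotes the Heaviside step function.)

F(ω) = \frac{36}{\left(i \omega + 1\right)^{4}}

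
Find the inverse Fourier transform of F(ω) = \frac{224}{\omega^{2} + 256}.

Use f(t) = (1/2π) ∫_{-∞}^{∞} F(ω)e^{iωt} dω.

f(t) = 7 e^{- 16 \left|{t}\right|}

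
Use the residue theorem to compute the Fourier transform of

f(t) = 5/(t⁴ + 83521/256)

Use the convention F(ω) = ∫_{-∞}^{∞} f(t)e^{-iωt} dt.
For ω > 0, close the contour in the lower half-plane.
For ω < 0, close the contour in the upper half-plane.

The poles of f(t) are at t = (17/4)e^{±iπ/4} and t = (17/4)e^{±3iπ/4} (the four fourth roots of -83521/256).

Let g(z) = f(z)e^{-iωz}; for large |z| the factor e^{-iωz} decays in the lower half-plane when ω > 0 and in the upper half-plane when ω < 0.

Case ω > 0 (lower half-plane, clockwise contour ⇒ F(ω) = -2πi·ΣRes):
  Res_{z = - \frac{17 \sqrt{2}}{8} - \frac{17 \sqrt{2} i}{8}} g(z) = \frac{40 \sqrt{2} \left(1 + i\right) e^{\frac{17 \sqrt{2} \omega \left(-1 + i\right)}{8}}}{4913}
  Res_{z = \frac{17 \sqrt{2}}{8} - \frac{17 \sqrt{2} i}{8}} g(z) = \frac{40 \sqrt{2} \left(-1 + i\right) e^{- \frac{17 \sqrt{2} \omega \left(1 + i\right)}{8}}}{4913}
  F(ω) = -2πi·ΣRes = \frac{80 \sqrt{2} \pi \left(\left(1 - i\right) e^{\frac{17 \sqrt{2} i \omega}{4}} + 1 + i\right) e^{- \frac{17 \sqrt{2} \omega \left(1 + i\right)}{8}}}{4913} = \frac{320 \pi e^{- \frac{17 \sqrt{2} \omega}{8}} \sin{\left(\frac{17 \sqrt{2} \omega}{8} + \frac{\pi}{4} \right)}}{4913}

Case ω < 0 (upper half-plane, counterclockwise contour ⇒ F(ω) = +2πi·ΣRes):
  Res_{z = \frac{17 \sqrt{2}}{8} + \frac{17 \sqrt{2} i}{8}} g(z) = - \frac{40 \sqrt{2} \left(1 + i\right) e^{\frac{17 \sqrt{2} \omega \left(1 - i\right)}{8}}}{4913}
  Res_{z = - \frac{17 \sqrt{2}}{8} + \frac{17 \sqrt{2} i}{8}} g(z) = \frac{40 \sqrt{2} \left(1 - i\right) e^{\frac{17 \sqrt{2} \omega \left(1 + i\right)}{8}}}{4913}
  F(ω) = 2πi·ΣRes = - \frac{80 \sqrt{2} i \pi \left(\left(1 + i\right) e^{\frac{17 \sqrt{2} \omega \left(1 - i\right)}{8}} - \left(1 - i\right) e^{\frac{17 \sqrt{2} \omega \left(1 + i\right)}{8}}\right)}{4913} = \frac{320 \pi e^{\frac{17 \sqrt{2} \omega}{8}} \cos{\left(\frac{17 \sqrt{2} \omega}{8} + \frac{\pi}{4} \right)}}{4913}

Both cases combine into a single formula in |ω|:

F(ω) = \frac{320 \pi e^{- \frac{17 \sqrt{2} \left|{\omega}\right|}{8}} \sin{\left(\frac{17 \sqrt{2} \left|{\omega}\right|}{8} + \frac{\pi}{4} \right)}}{4913}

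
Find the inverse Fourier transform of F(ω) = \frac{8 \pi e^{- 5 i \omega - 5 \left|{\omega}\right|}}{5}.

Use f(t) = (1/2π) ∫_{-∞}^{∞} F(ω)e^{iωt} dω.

f(t) = \frac{8}{\left(t - 5\right)^{2} + 25}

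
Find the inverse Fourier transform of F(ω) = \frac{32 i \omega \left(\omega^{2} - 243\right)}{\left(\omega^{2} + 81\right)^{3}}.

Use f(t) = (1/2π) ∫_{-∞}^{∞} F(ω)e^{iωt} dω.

f(t) = 8 t e^{- 9 \left|{t}\right|} \left|{t}\right|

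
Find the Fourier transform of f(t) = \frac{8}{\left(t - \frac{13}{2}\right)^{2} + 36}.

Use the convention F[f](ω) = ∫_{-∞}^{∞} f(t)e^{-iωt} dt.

F(ω) = \frac{4 \pi e^{- \frac{13 i \omega}{2} - 6 \left|{\omega}\right|}}{3}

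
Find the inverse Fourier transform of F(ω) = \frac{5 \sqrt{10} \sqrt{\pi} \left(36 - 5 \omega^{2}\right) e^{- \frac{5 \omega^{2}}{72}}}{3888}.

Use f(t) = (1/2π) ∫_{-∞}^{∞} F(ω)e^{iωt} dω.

f(t) = 2 t^{2} e^{- \frac{18 t^{2}}{5}}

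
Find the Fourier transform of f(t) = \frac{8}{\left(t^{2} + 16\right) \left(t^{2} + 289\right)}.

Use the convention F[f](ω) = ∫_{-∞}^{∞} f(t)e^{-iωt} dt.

F(ω) = \frac{2 \pi \left(17 e^{13 \left|{\omega}\right|} - 4\right) e^{- 17 \left|{\omega}\right|}}{4641}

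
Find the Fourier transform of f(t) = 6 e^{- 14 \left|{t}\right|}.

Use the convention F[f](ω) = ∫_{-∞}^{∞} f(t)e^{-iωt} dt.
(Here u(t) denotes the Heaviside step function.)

F(ω) = \frac{168}{\omega^{2} + 196}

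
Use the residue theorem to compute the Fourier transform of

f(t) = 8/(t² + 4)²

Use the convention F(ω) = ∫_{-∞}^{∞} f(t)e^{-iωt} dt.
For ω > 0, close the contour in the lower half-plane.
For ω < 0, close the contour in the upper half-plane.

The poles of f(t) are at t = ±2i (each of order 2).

Let g(z) = f(z)e^{-iωz}; for large |z| the factor e^{-iωz} decays in the lower half-plane when ω > 0 and in the upper half-plane when ω < 0.

Case ω > 0 (lower half-plane, clockwise contour ⇒ F(ω) = -2πi·ΣRes):
  Res_{z = - 2 i} g(z) = \frac{i \left(2 \omega + 1\right) e^{- 2 \omega}}{4} (pole of order 2)
  F(ω) = -2πi·ΣRes = \frac{\pi \left(2 \omega + 1\right) e^{- 2 \omega}}{2}

Case ω < 0 (upper half-plane, counterclockwise contour ⇒ F(ω) = +2πi·ΣRes):
  Res_{z = 2 i} g(z) = \frac{i \left(2 \omega - 1\right) e^{2 \omega}}{4} (pole of order 2)
  F(ω) = 2πi·ΣRes = \frac{\pi \left(1 - 2 \omega\right) e^{2 \omega}}{2}

Both cases combine into a single formula in |ω|:

F(ω) = \frac{\pi \left(2 \left|{\omega}\right| + 1\right) e^{- 2 \left|{\omega}\right|}}{2}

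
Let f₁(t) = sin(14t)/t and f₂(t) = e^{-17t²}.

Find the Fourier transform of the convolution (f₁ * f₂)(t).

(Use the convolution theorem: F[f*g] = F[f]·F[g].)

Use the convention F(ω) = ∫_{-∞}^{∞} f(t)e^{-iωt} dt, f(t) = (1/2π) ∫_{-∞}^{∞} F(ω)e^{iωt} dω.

F[f₁*f₂](ω) = \begin{cases} \frac{\sqrt{17} \pi^{\frac{3}{2}} e^{- \frac{\omega^{2}}{68}}}{17} & \text{for}\: \omega > -14 \wedge \omega < 14 \\0 & \text{otherwise} \end{cases}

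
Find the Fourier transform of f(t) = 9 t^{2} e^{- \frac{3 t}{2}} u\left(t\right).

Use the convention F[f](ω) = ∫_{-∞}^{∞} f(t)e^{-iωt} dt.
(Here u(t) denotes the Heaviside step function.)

F(ω) = \frac{144}{\left(2 i \omega + 3\right)^{3}}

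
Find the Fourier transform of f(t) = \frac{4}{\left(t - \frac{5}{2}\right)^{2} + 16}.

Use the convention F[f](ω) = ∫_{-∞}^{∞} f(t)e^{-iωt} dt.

F(ω) = \pi e^{- \frac{5 i \omega}{2} - 4 \left|{\omega}\right|}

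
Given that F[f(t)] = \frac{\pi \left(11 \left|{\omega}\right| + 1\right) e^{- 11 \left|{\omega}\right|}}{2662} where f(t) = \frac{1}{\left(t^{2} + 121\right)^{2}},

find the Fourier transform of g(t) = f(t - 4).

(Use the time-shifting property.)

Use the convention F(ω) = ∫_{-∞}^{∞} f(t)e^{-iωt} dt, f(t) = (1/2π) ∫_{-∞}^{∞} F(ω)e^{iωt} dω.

F[g](ω) = \frac{\pi \left(11 \left|{\omega}\right| + 1\right) e^{- 4 i \omega - 11 \left|{\omega}\right|}}{2662}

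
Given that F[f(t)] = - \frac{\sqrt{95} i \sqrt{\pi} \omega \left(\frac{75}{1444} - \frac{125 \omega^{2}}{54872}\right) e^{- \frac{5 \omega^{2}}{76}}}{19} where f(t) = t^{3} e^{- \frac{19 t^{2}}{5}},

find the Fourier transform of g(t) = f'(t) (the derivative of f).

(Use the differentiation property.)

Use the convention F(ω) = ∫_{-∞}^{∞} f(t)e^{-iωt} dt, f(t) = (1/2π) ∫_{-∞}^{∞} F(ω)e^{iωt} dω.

F[g](ω) = \frac{25 \sqrt{95} \sqrt{\pi} \omega^{2} \left(114 - 5 \omega^{2}\right) e^{- \frac{5 \omega^{2}}{76}}}{1042568}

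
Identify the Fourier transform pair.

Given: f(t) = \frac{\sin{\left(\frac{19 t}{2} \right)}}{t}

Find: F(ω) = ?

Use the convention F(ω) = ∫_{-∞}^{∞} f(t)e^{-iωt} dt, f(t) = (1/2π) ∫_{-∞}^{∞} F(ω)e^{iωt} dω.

F(ω) = \begin{cases} \pi & \text{for}\: \omega > - \frac{19}{2} \wedge \omega < \frac{19}{2} \\0 & \text{otherwise} \end{cases}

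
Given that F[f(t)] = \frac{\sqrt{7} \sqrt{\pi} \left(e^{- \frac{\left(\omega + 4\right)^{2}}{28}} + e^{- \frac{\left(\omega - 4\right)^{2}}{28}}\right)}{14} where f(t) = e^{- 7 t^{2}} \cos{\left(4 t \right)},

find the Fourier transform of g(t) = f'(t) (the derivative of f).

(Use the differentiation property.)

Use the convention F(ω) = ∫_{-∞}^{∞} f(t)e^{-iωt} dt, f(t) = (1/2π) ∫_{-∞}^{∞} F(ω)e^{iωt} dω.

F[g](ω) = \frac{\sqrt{7} i \sqrt{\pi} \omega \left(e^{\frac{4 \omega}{7}} + 1\right) e^{- \frac{\omega^{2}}{28} - \frac{2 \omega}{7} - \frac{4}{7}}}{14}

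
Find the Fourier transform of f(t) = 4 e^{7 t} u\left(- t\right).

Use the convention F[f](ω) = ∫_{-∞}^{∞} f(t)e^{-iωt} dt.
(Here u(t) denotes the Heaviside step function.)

F(ω) = - \frac{4}{i \omega - 7}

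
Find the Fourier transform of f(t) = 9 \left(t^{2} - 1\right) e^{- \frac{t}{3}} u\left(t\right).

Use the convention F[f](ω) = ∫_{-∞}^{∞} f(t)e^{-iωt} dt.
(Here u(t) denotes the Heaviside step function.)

F(ω) = \frac{27 \left(54 i \omega - \left(3 i \omega + 1\right)^{3} + 18\right)}{\left(3 i \omega + 1\right)^{4}}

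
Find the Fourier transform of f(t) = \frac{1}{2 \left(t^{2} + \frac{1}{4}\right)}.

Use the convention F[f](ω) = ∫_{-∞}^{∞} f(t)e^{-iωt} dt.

F(ω) = \pi e^{- \frac{\left|{\omega}\right|}{2}}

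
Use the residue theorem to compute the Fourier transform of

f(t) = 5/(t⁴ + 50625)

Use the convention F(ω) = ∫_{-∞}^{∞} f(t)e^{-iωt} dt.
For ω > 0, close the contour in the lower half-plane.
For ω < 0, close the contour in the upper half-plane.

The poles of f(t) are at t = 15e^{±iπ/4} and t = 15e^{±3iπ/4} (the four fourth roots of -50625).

Let g(z) = f(z)e^{-iωz}; for large |z| the factor e^{-iωz} decays in the lower half-plane when ω > 0 and in the upper half-plane when ω < 0.

Case ω > 0 (lower half-plane, clockwise contour ⇒ F(ω) = -2πi·ΣRes):
  Res_{z = - \frac{15 \sqrt{2}}{2} - \frac{15 \sqrt{2} i}{2}} g(z) = \frac{\sqrt{2} i \left(1 - i\right) e^{\frac{15 \sqrt{2} \omega \left(-1 + i\right)}{2}}}{5400}
  Res_{z = \frac{15 \sqrt{2}}{2} - \frac{15 \sqrt{2} i}{2}} g(z) = \frac{\sqrt{2} i \left(1 + i\right) e^{- \frac{15 \sqrt{2} \omega \left(1 + i\right)}{2}}}{5400}
  F(ω) = -2πi·ΣRes = \frac{\sqrt{2} \pi \left(1 - i\right) \left(e^{15 \sqrt{2} i \omega} + i\right) e^{- \frac{15 \sqrt{2} \omega \left(1 + i\right)}{2}}}{2700} = \frac{\pi e^{- \frac{15 \sqrt{2} \omega}{2}} \sin{\left(\frac{15 \sqrt{2} \omega}{2} + \frac{\pi}{4} \right)}}{675}

Case ω < 0 (upper half-plane, counterclockwise contour ⇒ F(ω) = +2πi·ΣRes):
  Res_{z = \frac{15 \sqrt{2}}{2} + \frac{15 \sqrt{2} i}{2}} g(z) = \frac{\sqrt{2} i \left(-1 + i\right) e^{\frac{15 \sqrt{2} \omega \left(1 - i\right)}{2}}}{5400}
  Res_{z = - \frac{15 \sqrt{2}}{2} + \frac{15 \sqrt{2} i}{2}} g(z) = \frac{\sqrt{2} \left(1 - i\right) e^{\frac{15 \sqrt{2} \omega \left(1 + i\right)}{2}}}{5400}
  F(ω) = 2πi·ΣRes = - \frac{\sqrt{2} i \pi \left(i \left(1 - i\right) e^{\frac{15 \sqrt{2} \omega \left(1 - i\right)}{2}} - \left(1 - i\right) e^{\frac{15 \sqrt{2} \omega \left(1 + i\right)}{2}}\right)}{2700} = \frac{\pi e^{\frac{15 \sqrt{2} \omega}{2}} \cos{\left(\frac{15 \sqrt{2} \omega}{2} + \frac{\pi}{4} \right)}}{675}

Both cases combine into a single formula in |ω|:

F(ω) = \frac{\pi e^{- \frac{15 \sqrt{2} \left|{\omega}\right|}{2}} \sin{\left(\frac{15 \sqrt{2} \left|{\omega}\right|}{2} + \frac{\pi}{4} \right)}}{675}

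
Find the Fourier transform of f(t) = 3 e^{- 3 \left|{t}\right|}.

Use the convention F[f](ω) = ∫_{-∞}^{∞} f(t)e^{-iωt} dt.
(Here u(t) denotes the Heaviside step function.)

F(ω) = \frac{18}{\omega^{2} + 9}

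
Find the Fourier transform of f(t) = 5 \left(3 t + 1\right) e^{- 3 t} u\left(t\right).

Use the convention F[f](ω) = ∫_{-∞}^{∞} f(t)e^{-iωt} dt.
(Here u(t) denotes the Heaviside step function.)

F(ω) = \frac{5 \left(- i \omega - 6\right)}{\omega^{2} - 6 i \omega - 9}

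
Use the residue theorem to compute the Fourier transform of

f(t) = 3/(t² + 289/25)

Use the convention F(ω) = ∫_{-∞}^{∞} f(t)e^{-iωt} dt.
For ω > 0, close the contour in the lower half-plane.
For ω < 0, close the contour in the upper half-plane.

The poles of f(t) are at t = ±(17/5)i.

Let g(z) = f(z)e^{-iωz}; for large |z| the factor e^{-iωz} decays in the lower half-plane when ω > 0 and in the upper half-plane when ω < 0.

Case ω > 0 (lower half-plane, clockwise contour ⇒ F(ω) = -2πi·ΣRes):
  Res_{z = - \frac{17 i}{5}} g(z) = \frac{15 i e^{- \frac{17 \omega}{5}}}{34}
  F(ω) = -2πi·ΣRes = \frac{15 \pi e^{- \frac{17 \omega}{5}}}{17}

Case ω < 0 (upper half-plane, counterclockwise contour ⇒ F(ω) = +2πi·ΣRes):
  Res_{z = \frac{17 i}{5}} g(z) = - \frac{15 i e^{\frac{17 \omega}{5}}}{34}
  F(ω) = 2πi·ΣRes = \frac{15 \pi e^{\frac{17 \omega}{5}}}{17}

Both cases combine into a single formula in |ω|:

F(ω) = \frac{15 \pi e^{- \frac{17 \left|{\omega}\right|}{5}}}{17}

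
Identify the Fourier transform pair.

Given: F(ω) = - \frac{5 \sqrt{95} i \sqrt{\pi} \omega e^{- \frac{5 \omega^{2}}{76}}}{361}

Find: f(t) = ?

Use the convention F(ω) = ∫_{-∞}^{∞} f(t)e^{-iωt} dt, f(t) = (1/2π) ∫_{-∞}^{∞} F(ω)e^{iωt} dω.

f(t) = 2 t e^{- \frac{19 t^{2}}{5}}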